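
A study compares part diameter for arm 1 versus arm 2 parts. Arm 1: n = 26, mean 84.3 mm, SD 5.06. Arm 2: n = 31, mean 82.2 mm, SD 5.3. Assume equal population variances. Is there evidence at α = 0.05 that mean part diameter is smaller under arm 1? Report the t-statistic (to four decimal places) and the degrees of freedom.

t = 1.5209, df = 55

Let group 1 = arm 1, group 2 = arm 2. H0: μ_1 = μ_2; H1: μ_1 < μ_2 (two-sample pooled-variance t-test, left-tailed).
s_p² = [(26−1)·5.06² + (31−1)·5.3²]/(26+31−2) = 26.9598
t = (84.3 − 82.2)/√[26.9598·(1/26 + 1/31)] = 1.5209
df = n₁ + n₂ − 2 = 55
p-value = P(T ≤ 1.5209) ≈ 0.933
Since p ≈ 0.933 > α = 0.05, fail to reject H0; the evidence is not statistically significant.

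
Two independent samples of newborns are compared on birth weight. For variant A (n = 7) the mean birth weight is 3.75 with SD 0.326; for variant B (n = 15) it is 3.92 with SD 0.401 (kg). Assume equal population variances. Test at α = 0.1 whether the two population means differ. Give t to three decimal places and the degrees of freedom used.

t = -0.977, df = 20

Let group 1 = variant A, group 2 = variant B. H0: μ_1 = μ_2; H1: μ_1 ≠ μ_2 (two-sample pooled-variance t-test, two-sided).
s_p² = [(7−1)·0.326² + (15−1)·0.401²]/(7+15−2) = 0.144444
t = (3.75 − 3.92)/√[0.144444·(1/7 + 1/15)] = -0.977
df = n₁ + n₂ − 2 = 20
Two-sided p-value ≈ 0.3401
Since p ≈ 0.3401 > α = 0.1, fail to reject H0; the data do not provide sufficient evidence against H0.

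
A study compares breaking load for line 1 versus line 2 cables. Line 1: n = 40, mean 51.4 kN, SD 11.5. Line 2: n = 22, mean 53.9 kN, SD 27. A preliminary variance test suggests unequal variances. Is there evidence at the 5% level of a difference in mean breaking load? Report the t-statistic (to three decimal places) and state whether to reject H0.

t = -0.414; fail to reject H0

Let group 1 = line 1, group 2 = line 2. H0: μ_1 = μ_2; H1: μ_1 ≠ μ_2 (Welch's two-sample t-test, two-sided).
t = (x̄_1 − x̄_2)/√(s_1²/n_1 + s_2²/n_2) = (51.4 − 53.9)/√(11.5²/40 + 27²/22) = -0.414
Welch–Satterthwaite df ≈ 25.26
Two-sided p-value ≈ 0.6823
Since p ≈ 0.6823 > α = 0.05, fail to reject H0; the evidence is not statistically significant.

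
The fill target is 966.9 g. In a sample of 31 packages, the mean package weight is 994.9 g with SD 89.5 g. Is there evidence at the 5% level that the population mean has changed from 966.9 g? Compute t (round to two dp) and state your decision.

H0: μ = 966.9; H1: μ ≠ 966.9 (one-sample t-test, two-sided).
t = (x̄ − μ₀)/(s/√n) = (994.9 − 966.9)/(89.5/√31) = 1.74
df = n − 1 = 30
Two-sided p-value ≈ 0.0918
Since p ≈ 0.0918 > α = 0.05, fail to reject H0; the data do not provide sufficient evidence against H0.

t = 1.74; fail to reject H0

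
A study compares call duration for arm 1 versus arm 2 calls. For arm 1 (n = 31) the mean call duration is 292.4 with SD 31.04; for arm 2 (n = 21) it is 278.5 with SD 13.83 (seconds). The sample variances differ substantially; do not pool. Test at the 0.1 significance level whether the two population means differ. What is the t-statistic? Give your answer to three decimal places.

2.193

Let group 1 = arm 1, group 2 = arm 2. H0: μ_1 = μ_2; H1: μ_1 ≠ μ_2 (Welch's two-sample t-test, two-sided).
t = (x̄_1 − x̄_2)/√(s_1²/n_1 + s_2²/n_2) = (292.4 − 278.5)/√(31.04²/31 + 13.83²/21) = 2.193
Welch–Satterthwaite df ≈ 44.44
Two-sided p-value ≈ 0.0336
Since p ≈ 0.0336 < α = 0.1, reject H0; the data support H1.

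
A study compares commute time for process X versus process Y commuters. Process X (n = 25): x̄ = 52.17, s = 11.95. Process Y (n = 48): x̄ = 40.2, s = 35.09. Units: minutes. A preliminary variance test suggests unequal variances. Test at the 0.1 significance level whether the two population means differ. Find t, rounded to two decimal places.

2.14

Let group 1 = process X, group 2 = process Y. H0: μ_1 = μ_2; H1: μ_1 ≠ μ_2 (Welch's two-sample t-test, two-sided).
t = (x̄_1 − x̄_2)/√(s_1²/n_1 + s_2²/n_2) = (52.17 − 40.2)/√(11.95²/25 + 35.09²/48) = 2.14
Welch–Satterthwaite df ≈ 64.04
Two-sided p-value ≈ 0.0364
Since p ≈ 0.0364 < α = 0.1, reject H0; the evidence is statistically significant.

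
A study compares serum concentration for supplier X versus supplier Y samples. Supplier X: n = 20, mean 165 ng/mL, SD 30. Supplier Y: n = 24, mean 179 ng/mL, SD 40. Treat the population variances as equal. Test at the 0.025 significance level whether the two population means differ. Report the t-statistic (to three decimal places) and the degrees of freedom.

Let group 1 = supplier X, group 2 = supplier Y. H0: μ_1 = μ_2; H1: μ_1 ≠ μ_2 (two-sample pooled-variance t-test, two-sided).
s_p² = [(20−1)·30² + (24−1)·40²]/(20+24−2) = 1283.33
t = (165 − 179)/√[1283.33·(1/20 + 1/24)] = -1.291
df = n₁ + n₂ − 2 = 42
Two-sided p-value ≈ 0.204
Since p ≈ 0.204 > α = 0.025, fail to reject H0; the data do not provide sufficient evidence against H0.

t = -1.291, df = 42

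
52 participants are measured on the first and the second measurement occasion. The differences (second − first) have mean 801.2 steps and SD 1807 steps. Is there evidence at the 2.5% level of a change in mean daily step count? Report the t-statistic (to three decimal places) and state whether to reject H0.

t = 3.197; reject H0

H0: μ_d = 0; H1: μ_d ≠ 0 (paired t-test on the differences, two-sided).
t = d̄/(s_d/√n) = 801.2/(1807/√52) = 3.197
df = n − 1 = 51
Two-sided p-value ≈ 0.002
Since p ≈ 0.002 < α = 0.025, reject H0; the data support H1.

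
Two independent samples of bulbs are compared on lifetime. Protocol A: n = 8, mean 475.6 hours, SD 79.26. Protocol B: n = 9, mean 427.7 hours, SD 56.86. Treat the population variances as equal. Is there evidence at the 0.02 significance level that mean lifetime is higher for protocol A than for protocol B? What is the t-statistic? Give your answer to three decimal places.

Let group 1 = protocol A, group 2 = protocol B. H0: μ_1 = μ_2; H1: μ_1 > μ_2 (two-sample pooled-variance t-test, right-tailed).
s_p² = [(8−1)·79.26² + (9−1)·56.86²]/(8+9−2) = 4655.97
t = (475.6 − 427.7)/√[4655.97·(1/8 + 1/9)] = 1.445
df = n₁ + n₂ − 2 = 15
p-value = P(T ≥ 1.445) ≈ 0.085
Since p ≈ 0.085 > α = 0.02, fail to reject H0; the data do not provide sufficient evidence against H0.

1.445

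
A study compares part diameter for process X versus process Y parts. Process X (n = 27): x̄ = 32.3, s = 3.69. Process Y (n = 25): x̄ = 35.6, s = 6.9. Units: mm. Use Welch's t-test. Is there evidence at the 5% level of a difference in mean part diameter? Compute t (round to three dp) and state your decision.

t = -2.126; reject H0

Let group 1 = process X, group 2 = process Y. H0: μ_1 = μ_2; H1: μ_1 ≠ μ_2 (Welch's two-sample t-test, two-sided).
t = (x̄_1 − x̄_2)/√(s_1²/n_1 + s_2²/n_2) = (32.3 − 35.6)/√(3.69²/27 + 6.9²/25) = -2.126
Welch–Satterthwaite df ≈ 36.06
Two-sided p-value ≈ 0.0404
Since p ≈ 0.0404 < α = 0.05, reject H0; the evidence is statistically significant.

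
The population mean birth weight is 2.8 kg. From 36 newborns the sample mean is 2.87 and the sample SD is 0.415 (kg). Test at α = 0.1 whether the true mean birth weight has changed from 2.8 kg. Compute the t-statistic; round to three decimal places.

1.012

H0: μ = 2.8; H1: μ ≠ 2.8 (one-sample t-test, two-sided).
t = (x̄ − μ₀)/(s/√n) = (2.87 − 2.8)/(0.415/√36) = 1.012
df = n − 1 = 35
Two-sided p-value ≈ 0.318
Since p ≈ 0.318 > α = 0.1, fail to reject H0; the data do not provide sufficient evidence against H0.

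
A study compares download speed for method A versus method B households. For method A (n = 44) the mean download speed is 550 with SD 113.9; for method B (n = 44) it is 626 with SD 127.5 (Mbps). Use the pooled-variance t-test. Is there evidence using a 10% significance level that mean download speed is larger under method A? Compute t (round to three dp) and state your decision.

t = -2.949; fail to reject H0

Let group 1 = method A, group 2 = method B. H0: μ_1 = μ_2; H1: μ_1 > μ_2 (two-sample pooled-variance t-test, right-tailed).
s_p² = [(44−1)·113.9² + (44−1)·127.5²]/(44+44−2) = 14614.7
t = (550 − 626)/√[14614.7·(1/44 + 1/44)] = -2.949
df = n₁ + n₂ − 2 = 86
p-value = P(T ≥ -2.949) ≈ 0.998
Since p ≈ 0.998 > α = 0.1, fail to reject H0; the evidence is not statistically significant.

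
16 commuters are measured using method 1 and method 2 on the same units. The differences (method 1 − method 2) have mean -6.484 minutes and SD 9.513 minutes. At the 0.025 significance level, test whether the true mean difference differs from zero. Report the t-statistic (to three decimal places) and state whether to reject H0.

H0: μ_d = 0; H1: μ_d ≠ 0 (paired t-test on the differences, two-sided).
t = d̄/(s_d/√n) = -6.484/(9.513/√16) = -2.726
df = n − 1 = 15
Two-sided p-value ≈ 0.0156
Since p ≈ 0.0156 < α = 0.025, reject H0; the evidence is statistically significant.

t = -2.726; reject H0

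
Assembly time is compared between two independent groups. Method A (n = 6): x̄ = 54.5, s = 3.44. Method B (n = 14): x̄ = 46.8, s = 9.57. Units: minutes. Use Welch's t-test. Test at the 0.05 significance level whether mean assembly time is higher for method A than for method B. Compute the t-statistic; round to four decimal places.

2.6389

Let group 1 = method A, group 2 = method B. H0: μ_1 = μ_2; H1: μ_1 > μ_2 (Welch's two-sample t-test, right-tailed).
t = (x̄_1 − x̄_2)/√(s_1²/n_1 + s_2²/n_2) = (54.5 − 46.8)/√(3.44²/6 + 9.57²/14) = 2.6389
Welch–Satterthwaite df ≈ 17.81
p-value = P(T ≥ 2.6389) ≈ 0.0084
Since p ≈ 0.0084 < α = 0.05, reject H0; the data support H1.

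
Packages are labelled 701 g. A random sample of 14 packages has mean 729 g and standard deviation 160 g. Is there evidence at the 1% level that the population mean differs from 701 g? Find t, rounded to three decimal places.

H0: μ = 701; H1: μ ≠ 701 (one-sample t-test, two-sided).
t = (x̄ − μ₀)/(s/√n) = (729 − 701)/(160/√14) = 0.655
df = n − 1 = 13
Two-sided p-value ≈ 0.524
Since p ≈ 0.524 > α = 0.01, fail to reject H0; the evidence is not statistically significant.

0.655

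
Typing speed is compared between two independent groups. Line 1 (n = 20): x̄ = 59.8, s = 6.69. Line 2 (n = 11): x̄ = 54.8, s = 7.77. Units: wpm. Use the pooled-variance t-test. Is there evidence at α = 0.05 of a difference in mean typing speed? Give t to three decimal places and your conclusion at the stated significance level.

Let group 1 = line 1, group 2 = line 2. H0: μ_1 = μ_2; H1: μ_1 ≠ μ_2 (two-sample pooled-variance t-test, two-sided).
s_p² = [(20−1)·6.69² + (11−1)·7.77²]/(20+11−2) = 50.1412
t = (59.8 − 54.8)/√[50.1412·(1/20 + 1/11)] = 1.881
df = n₁ + n₂ − 2 = 29
Two-sided p-value ≈ 0.070
Since p ≈ 0.070 > α = 0.05, fail to reject H0; the data do not provide sufficient evidence against H0.

t = 1.881; fail to reject H0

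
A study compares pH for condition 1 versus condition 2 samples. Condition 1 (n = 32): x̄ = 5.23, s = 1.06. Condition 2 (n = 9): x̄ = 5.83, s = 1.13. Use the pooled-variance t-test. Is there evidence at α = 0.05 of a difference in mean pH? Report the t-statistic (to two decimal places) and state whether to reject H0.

Let group 1 = condition 1, group 2 = condition 2. H0: μ_1 = μ_2; H1: μ_1 ≠ μ_2 (two-sample pooled-variance t-test, two-sided).
s_p² = [(32−1)·1.06² + (9−1)·1.13²]/(32+9−2) = 1.15505
t = (5.23 − 5.83)/√[1.15505·(1/32 + 1/9)] = -1.48
df = n₁ + n₂ − 2 = 39
Two-sided p-value ≈ 0.1470
Since p ≈ 0.1470 > α = 0.05, fail to reject H0; the data do not provide sufficient evidence against H0.

t = -1.48; fail to reject H0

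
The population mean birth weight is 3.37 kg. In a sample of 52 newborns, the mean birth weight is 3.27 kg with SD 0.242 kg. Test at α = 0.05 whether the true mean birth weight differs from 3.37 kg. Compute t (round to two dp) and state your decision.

t = -2.98; reject H0

H0: μ = 3.37; H1: μ ≠ 3.37 (one-sample t-test, two-sided).
t = (x̄ − μ₀)/(s/√n) = (3.27 − 3.37)/(0.242/√52) = -2.98
df = n − 1 = 51
Two-sided p-value ≈ 0.0044
Since p ≈ 0.0044 < α = 0.05, reject H0; the data support H1.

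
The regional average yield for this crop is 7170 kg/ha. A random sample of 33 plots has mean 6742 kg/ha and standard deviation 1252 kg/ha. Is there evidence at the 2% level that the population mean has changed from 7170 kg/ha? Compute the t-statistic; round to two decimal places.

-1.96

H0: μ = 7170; H1: μ ≠ 7170 (one-sample t-test, two-sided).
t = (x̄ − μ₀)/(s/√n) = (6742 − 7170)/(1252/√33) = -1.96
df = n − 1 = 32
Two-sided p-value ≈ 0.058
Since p ≈ 0.058 > α = 0.02, fail to reject H0; the evidence is not statistically significant.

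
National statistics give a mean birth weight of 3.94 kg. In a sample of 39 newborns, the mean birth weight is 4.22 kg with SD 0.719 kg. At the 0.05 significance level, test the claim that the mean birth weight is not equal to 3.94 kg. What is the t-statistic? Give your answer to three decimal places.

2.432

H0: μ = 3.94; H1: μ ≠ 3.94 (one-sample t-test, two-sided).
t = (x̄ − μ₀)/(s/√n) = (4.22 − 3.94)/(0.719/√39) = 2.432
df = n − 1 = 38
Two-sided p-value ≈ 0.020
Since p ≈ 0.020 < α = 0.05, reject H0; the data support H1.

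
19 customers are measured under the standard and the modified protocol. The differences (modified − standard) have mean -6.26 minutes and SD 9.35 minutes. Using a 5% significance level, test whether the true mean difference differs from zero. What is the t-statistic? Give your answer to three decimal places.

-2.918

H0: μ_d = 0; H1: μ_d ≠ 0 (paired t-test on the differences, two-sided).
t = d̄/(s_d/√n) = -6.26/(9.35/√19) = -2.918
df = n − 1 = 18
Two-sided p-value ≈ 0.0092
Since p ≈ 0.0092 < α = 0.05, reject H0; the evidence is statistically significant.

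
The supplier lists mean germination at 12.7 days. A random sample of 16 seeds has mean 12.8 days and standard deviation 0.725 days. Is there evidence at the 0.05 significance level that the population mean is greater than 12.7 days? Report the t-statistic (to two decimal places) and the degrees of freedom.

t = 0.55, df = 15

H0: μ = 12.7; H1: μ > 12.7 (one-sample t-test, right-tailed).
t = (x̄ − μ₀)/(s/√n) = (12.8 − 12.7)/(0.725/√16) = 0.55
df = n − 1 = 15
p-value = P(T ≥ 0.55) ≈ 0.2946
Since p ≈ 0.2946 > α = 0.05, fail to reject H0; the evidence is not statistically significant.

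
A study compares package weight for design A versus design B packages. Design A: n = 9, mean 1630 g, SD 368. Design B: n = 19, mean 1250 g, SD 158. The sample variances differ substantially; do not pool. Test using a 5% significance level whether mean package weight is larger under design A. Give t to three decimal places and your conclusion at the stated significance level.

Let group 1 = design A, group 2 = design B. H0: μ_1 = μ_2; H1: μ_1 > μ_2 (Welch's two-sample t-test, right-tailed).
t = (x̄_1 − x̄_2)/√(s_1²/n_1 + s_2²/n_2) = (1630 − 1250)/√(368²/9 + 158²/19) = 2.971
Welch–Satterthwaite df ≈ 9.43
p-value = P(T ≥ 2.971) ≈ 0.007
Since p ≈ 0.007 < α = 0.05, reject H0; the evidence is statistically significant.

t = 2.971; reject H0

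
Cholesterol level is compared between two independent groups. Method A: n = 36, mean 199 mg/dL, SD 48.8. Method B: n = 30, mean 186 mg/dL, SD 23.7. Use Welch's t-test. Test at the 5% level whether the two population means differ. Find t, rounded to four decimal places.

1.4111

Let group 1 = method A, group 2 = method B. H0: μ_1 = μ_2; H1: μ_1 ≠ μ_2 (Welch's two-sample t-test, two-sided).
t = (x̄_1 − x̄_2)/√(s_1²/n_1 + s_2²/n_2) = (199 − 186)/√(48.8²/36 + 23.7²/30) = 1.4111
Welch–Satterthwaite df ≈ 52.54
Two-sided p-value ≈ 0.1641
Since p ≈ 0.1641 > α = 0.05, fail to reject H0; the data do not provide sufficient evidence against H0.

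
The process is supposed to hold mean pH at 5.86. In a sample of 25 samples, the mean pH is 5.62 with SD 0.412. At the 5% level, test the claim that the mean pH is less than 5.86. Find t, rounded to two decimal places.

H0: μ = 5.86; H1: μ < 5.86 (one-sample t-test, left-tailed).
t = (x̄ − μ₀)/(s/√n) = (5.62 − 5.86)/(0.412/√25) = -2.91
df = n − 1 = 24
p-value = P(T ≤ -2.91) ≈ 0.0038
Since p ≈ 0.0038 < α = 0.05, reject H0; the data support H1.

-2.91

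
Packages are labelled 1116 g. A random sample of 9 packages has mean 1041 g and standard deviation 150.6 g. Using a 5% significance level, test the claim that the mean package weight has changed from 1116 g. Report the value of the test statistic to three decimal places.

H0: μ = 1116; H1: μ ≠ 1116 (one-sample t-test, two-sided).
t = (x̄ − μ₀)/(s/√n) = (1041 − 1116)/(150.6/√9) = -1.494
df = n − 1 = 8
Two-sided p-value ≈ 0.1735
Since p ≈ 0.1735 > α = 0.05, fail to reject H0; the evidence is not statistically significant.

-1.494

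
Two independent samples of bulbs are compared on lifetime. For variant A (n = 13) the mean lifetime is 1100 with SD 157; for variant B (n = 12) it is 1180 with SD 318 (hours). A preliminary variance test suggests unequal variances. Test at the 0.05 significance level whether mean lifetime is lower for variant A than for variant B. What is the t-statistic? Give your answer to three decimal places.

Let group 1 = variant A, group 2 = variant B. H0: μ_1 = μ_2; H1: μ_1 < μ_2 (Welch's two-sample t-test, left-tailed).
t = (x̄_1 − x̄_2)/√(s_1²/n_1 + s_2²/n_2) = (1100 − 1180)/√(157²/13 + 318²/12) = -0.787
Welch–Satterthwaite df ≈ 15.77
p-value = P(T ≤ -0.787) ≈ 0.221
Since p ≈ 0.221 > α = 0.05, fail to reject H0; the data do not provide sufficient evidence against H0.

-0.787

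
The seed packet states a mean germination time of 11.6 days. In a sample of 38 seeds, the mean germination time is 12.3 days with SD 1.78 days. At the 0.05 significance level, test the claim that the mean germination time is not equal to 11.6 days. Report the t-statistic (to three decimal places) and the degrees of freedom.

t = 2.424, df = 37

H0: μ = 11.6; H1: μ ≠ 11.6 (one-sample t-test, two-sided).
t = (x̄ − μ₀)/(s/√n) = (12.3 − 11.6)/(1.78/√38) = 2.424
df = n − 1 = 37
Two-sided p-value ≈ 0.0203
Since p ≈ 0.0203 < α = 0.05, reject H0; the data support H1.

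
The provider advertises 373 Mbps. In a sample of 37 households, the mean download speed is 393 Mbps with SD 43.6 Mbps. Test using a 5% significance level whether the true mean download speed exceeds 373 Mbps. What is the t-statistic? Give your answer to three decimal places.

H0: μ = 373; H1: μ > 373 (one-sample t-test, right-tailed).
t = (x̄ − μ₀)/(s/√n) = (393 − 373)/(43.6/√37) = 2.790
df = n − 1 = 36
p-value = P(T ≥ 2.790) ≈ 0.004
Since p ≈ 0.004 < α = 0.05, reject H0; the evidence is statistically significant.

2.790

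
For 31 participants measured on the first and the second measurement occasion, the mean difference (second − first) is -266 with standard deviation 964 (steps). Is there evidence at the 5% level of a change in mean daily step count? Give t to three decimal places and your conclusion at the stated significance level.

t = -1.536; fail to reject H0

H0: μ_d = 0; H1: μ_d ≠ 0 (paired t-test on the differences, two-sided).
t = d̄/(s_d/√n) = -266/(964/√31) = -1.536
df = n − 1 = 30
Two-sided p-value ≈ 0.135
Since p ≈ 0.135 > α = 0.05, fail to reject H0; the data do not provide sufficient evidence against H0.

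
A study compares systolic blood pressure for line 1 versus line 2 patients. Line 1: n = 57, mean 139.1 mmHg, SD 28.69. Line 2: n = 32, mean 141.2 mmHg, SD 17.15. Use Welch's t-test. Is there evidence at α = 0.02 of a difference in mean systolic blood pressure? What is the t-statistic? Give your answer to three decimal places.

Let group 1 = line 1, group 2 = line 2. H0: μ_1 = μ_2; H1: μ_1 ≠ μ_2 (Welch's two-sample t-test, two-sided).
t = (x̄_1 − x̄_2)/√(s_1²/n_1 + s_2²/n_2) = (139.1 − 141.2)/√(28.69²/57 + 17.15²/32) = -0.432
Welch–Satterthwaite df ≈ 86.60
Two-sided p-value ≈ 0.6668
Since p ≈ 0.6668 > α = 0.02, fail to reject H0; the evidence is not statistically significant.

-0.432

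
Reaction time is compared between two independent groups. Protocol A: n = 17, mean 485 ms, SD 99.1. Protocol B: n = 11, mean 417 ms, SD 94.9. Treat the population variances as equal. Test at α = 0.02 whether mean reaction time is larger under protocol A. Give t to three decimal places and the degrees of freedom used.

t = 1.802, df = 26

Let group 1 = protocol A, group 2 = protocol B. H0: μ_1 = μ_2; H1: μ_1 > μ_2 (two-sample pooled-variance t-test, right-tailed).
s_p² = [(17−1)·99.1² + (11−1)·94.9²]/(17+11−2) = 9507.43
t = (485 − 417)/√[9507.43·(1/17 + 1/11)] = 1.802
df = n₁ + n₂ − 2 = 26
p-value = P(T ≥ 1.802) ≈ 0.0416
Since p ≈ 0.0416 > α = 0.02, fail to reject H0; the data do not provide sufficient evidence against H0.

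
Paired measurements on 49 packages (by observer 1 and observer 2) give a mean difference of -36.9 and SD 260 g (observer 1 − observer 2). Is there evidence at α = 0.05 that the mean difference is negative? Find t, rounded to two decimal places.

H0: μ_d = 0; H1: μ_d < 0 (paired t-test on the differences, left-tailed).
t = d̄/(s_d/√n) = -36.9/(260/√49) = -0.99
df = n − 1 = 48
p-value = P(T ≤ -0.99) ≈ 0.1627
Since p ≈ 0.1627 > α = 0.05, fail to reject H0; the evidence is not statistically significant.

-0.99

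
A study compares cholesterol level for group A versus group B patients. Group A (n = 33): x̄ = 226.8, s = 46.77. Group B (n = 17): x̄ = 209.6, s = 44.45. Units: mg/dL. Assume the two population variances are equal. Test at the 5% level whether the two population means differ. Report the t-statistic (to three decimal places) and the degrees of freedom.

Let group 1 = group A, group 2 = group B. H0: μ_1 = μ_2; H1: μ_1 ≠ μ_2 (two-sample pooled-variance t-test, two-sided).
s_p² = [(33−1)·46.77² + (17−1)·44.45²]/(33+17−2) = 2116.89
t = (226.8 − 209.6)/√[2116.89·(1/33 + 1/17)] = 1.252
df = n₁ + n₂ − 2 = 48
Two-sided p-value ≈ 0.2166
Since p ≈ 0.2166 > α = 0.05, fail to reject H0; the evidence is not statistically significant.

t = 1.252, df = 48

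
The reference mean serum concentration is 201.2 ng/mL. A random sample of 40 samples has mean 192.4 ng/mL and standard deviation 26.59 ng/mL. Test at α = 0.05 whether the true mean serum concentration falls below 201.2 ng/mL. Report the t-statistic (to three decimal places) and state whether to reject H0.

t = -2.093; reject H0

H0: μ = 201.2; H1: μ < 201.2 (one-sample t-test, left-tailed).
t = (x̄ − μ₀)/(s/√n) = (192.4 − 201.2)/(26.59/√40) = -2.093
df = n − 1 = 39
p-value = P(T ≤ -2.093) ≈ 0.021
Since p ≈ 0.021 < α = 0.05, reject H0; the evidence is statistically significant.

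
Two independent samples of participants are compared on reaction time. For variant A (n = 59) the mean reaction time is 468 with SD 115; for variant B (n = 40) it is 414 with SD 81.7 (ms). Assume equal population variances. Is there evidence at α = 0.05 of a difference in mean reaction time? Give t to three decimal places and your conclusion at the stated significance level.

Let group 1 = variant A, group 2 = variant B. H0: μ_1 = μ_2; H1: μ_1 ≠ μ_2 (two-sample pooled-variance t-test, two-sided).
s_p² = [(59−1)·115² + (40−1)·81.7²]/(59+40−2) = 10591.5
t = (468 − 414)/√[10591.5·(1/59 + 1/40)] = 2.562
df = n₁ + n₂ − 2 = 97
Two-sided p-value ≈ 0.0120
Since p ≈ 0.0120 < α = 0.05, reject H0; the data support H1.

t = 2.562; reject H0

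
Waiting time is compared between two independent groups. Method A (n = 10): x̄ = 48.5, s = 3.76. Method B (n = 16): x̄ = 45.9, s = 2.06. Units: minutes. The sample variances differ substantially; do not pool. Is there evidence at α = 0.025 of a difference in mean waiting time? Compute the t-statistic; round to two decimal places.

2.01

Let group 1 = method A, group 2 = method B. H0: μ_1 = μ_2; H1: μ_1 ≠ μ_2 (Welch's two-sample t-test, two-sided).
t = (x̄_1 − x̄_2)/√(s_1²/n_1 + s_2²/n_2) = (48.5 − 45.9)/√(3.76²/10 + 2.06²/16) = 2.01
Welch–Satterthwaite df ≈ 12.43
Two-sided p-value ≈ 0.0671
Since p ≈ 0.0671 > α = 0.025, fail to reject H0; the data do not provide sufficient evidence against H0.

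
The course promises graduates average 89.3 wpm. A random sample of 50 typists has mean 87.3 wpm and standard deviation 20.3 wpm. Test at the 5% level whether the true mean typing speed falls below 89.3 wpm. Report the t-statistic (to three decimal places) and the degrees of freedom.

H0: μ = 89.3; H1: μ < 89.3 (one-sample t-test, left-tailed).
t = (x̄ − μ₀)/(s/√n) = (87.3 − 89.3)/(20.3/√50) = -0.697
df = n − 1 = 49
p-value = P(T ≤ -0.697) ≈ 0.2447
Since p ≈ 0.2447 > α = 0.05, fail to reject H0; the evidence is not statistically significant.

t = -0.697, df = 49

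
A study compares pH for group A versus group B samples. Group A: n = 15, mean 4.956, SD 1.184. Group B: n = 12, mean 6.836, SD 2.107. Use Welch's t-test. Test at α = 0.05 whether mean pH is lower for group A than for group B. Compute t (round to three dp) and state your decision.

Let group 1 = group A, group 2 = group B. H0: μ_1 = μ_2; H1: μ_1 < μ_2 (Welch's two-sample t-test, left-tailed).
t = (x̄_1 − x̄_2)/√(s_1²/n_1 + s_2²/n_2) = (4.956 − 6.836)/√(1.184²/15 + 2.107²/12) = -2.762
Welch–Satterthwaite df ≈ 16.44
p-value = P(T ≤ -2.762) ≈ 0.007
Since p ≈ 0.007 < α = 0.05, reject H0; the data support H1.

t = -2.762; reject H0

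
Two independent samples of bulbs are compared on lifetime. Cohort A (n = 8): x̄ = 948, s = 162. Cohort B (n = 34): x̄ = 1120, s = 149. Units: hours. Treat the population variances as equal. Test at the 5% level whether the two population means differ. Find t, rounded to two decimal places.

-2.89

Let group 1 = cohort A, group 2 = cohort B. H0: μ_1 = μ_2; H1: μ_1 ≠ μ_2 (two-sample pooled-variance t-test, two-sided).
s_p² = [(8−1)·162² + (34−1)·149²]/(8+34−2) = 22908.5
t = (948 − 1120)/√[22908.5·(1/8 + 1/34)] = -2.89
df = n₁ + n₂ − 2 = 40
Two-sided p-value ≈ 0.006
Since p ≈ 0.006 < α = 0.05, reject H0; the evidence is statistically significant.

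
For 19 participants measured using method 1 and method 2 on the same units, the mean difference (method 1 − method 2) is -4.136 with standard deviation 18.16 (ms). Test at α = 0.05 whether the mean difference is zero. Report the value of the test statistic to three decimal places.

-0.993

H0: μ_d = 0; H1: μ_d ≠ 0 (paired t-test on the differences, two-sided).
t = d̄/(s_d/√n) = -4.136/(18.16/√19) = -0.993
df = n − 1 = 18
Two-sided p-value ≈ 0.334
Since p ≈ 0.334 > α = 0.05, fail to reject H0; the evidence is not statistically significant.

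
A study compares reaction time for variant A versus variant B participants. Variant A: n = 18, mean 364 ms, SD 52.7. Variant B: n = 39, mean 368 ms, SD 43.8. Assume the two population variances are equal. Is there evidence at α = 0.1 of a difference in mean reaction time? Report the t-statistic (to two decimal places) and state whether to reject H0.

t = -0.30; fail to reject H0

Let group 1 = variant A, group 2 = variant B. H0: μ_1 = μ_2; H1: μ_1 ≠ μ_2 (two-sample pooled-variance t-test, two-sided).
s_p² = [(18−1)·52.7² + (39−1)·43.8²]/(18+39−2) = 2183.9
t = (364 − 368)/√[2183.9·(1/18 + 1/39)] = -0.30
df = n₁ + n₂ − 2 = 55
Two-sided p-value ≈ 0.7650
Since p ≈ 0.7650 > α = 0.1, fail to reject H0; the data do not provide sufficient evidence against H0.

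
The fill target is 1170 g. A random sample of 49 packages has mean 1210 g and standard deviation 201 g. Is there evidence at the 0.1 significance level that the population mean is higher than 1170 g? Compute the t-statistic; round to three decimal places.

H0: μ = 1170; H1: μ > 1170 (one-sample t-test, right-tailed).
t = (x̄ − μ₀)/(s/√n) = (1210 − 1170)/(201/√49) = 1.393
df = n − 1 = 48
p-value = P(T ≥ 1.393) ≈ 0.085
Since p ≈ 0.085 < α = 0.1, reject H0; the evidence is statistically significant.

1.393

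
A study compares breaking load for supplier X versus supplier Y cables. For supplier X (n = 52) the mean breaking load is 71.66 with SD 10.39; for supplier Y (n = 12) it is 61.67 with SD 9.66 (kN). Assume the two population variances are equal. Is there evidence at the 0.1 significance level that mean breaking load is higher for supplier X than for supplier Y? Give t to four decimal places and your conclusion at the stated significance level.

t = 3.0391; reject H0

Let group 1 = supplier X, group 2 = supplier Y. H0: μ_1 = μ_2; H1: μ_1 > μ_2 (two-sample pooled-variance t-test, right-tailed).
s_p² = [(52−1)·10.39² + (12−1)·9.66²]/(52+12−2) = 105.355
t = (71.66 − 61.67)/√[105.355·(1/52 + 1/12)] = 3.0391
df = n₁ + n₂ − 2 = 62
p-value = P(T ≥ 3.0391) ≈ 0.0017
Since p ≈ 0.0017 < α = 0.1, reject H0; the data support H1.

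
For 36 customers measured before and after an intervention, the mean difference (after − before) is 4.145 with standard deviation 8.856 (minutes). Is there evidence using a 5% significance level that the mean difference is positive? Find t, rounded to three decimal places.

2.808

H0: μ_d = 0; H1: μ_d > 0 (paired t-test on the differences, right-tailed).
t = d̄/(s_d/√n) = 4.145/(8.856/√36) = 2.808
df = n − 1 = 35
p-value = P(T ≥ 2.808) ≈ 0.004
Since p ≈ 0.004 < α = 0.05, reject H0; the evidence is statistically significant.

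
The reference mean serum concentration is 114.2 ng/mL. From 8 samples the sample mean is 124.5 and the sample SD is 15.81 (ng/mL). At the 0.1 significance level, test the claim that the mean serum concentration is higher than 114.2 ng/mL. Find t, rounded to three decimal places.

H0: μ = 114.2; H1: μ > 114.2 (one-sample t-test, right-tailed).
t = (x̄ − μ₀)/(s/√n) = (124.5 − 114.2)/(15.81/√8) = 1.843
df = n − 1 = 7
p-value = P(T ≥ 1.843) ≈ 0.054
Since p ≈ 0.054 < α = 0.1, reject H0; the data support H1.

1.843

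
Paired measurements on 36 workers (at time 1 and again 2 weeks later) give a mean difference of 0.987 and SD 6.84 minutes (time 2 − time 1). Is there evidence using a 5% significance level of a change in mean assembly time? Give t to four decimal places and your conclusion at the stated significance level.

t = 0.8658; fail to reject H0

H0: μ_d = 0; H1: μ_d ≠ 0 (paired t-test on the differences, two-sided).
t = d̄/(s_d/√n) = 0.987/(6.84/√36) = 0.8658
df = n − 1 = 35
Two-sided p-value ≈ 0.393
Since p ≈ 0.393 > α = 0.05, fail to reject H0; the data do not provide sufficient evidence against H0.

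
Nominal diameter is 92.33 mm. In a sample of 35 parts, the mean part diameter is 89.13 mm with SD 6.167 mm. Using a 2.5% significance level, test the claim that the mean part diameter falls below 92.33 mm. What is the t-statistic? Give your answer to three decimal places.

H0: μ = 92.33; H1: μ < 92.33 (one-sample t-test, left-tailed).
t = (x̄ − μ₀)/(s/√n) = (89.13 − 92.33)/(6.167/√35) = -3.070
df = n − 1 = 34
p-value = P(T ≤ -3.070) ≈ 0.0021
Since p ≈ 0.0021 < α = 0.025, reject H0; the data support H1.

-3.070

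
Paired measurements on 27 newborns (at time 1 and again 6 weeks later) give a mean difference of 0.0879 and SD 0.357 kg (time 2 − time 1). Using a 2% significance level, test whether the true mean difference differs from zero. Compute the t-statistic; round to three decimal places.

1.279

H0: μ_d = 0; H1: μ_d ≠ 0 (paired t-test on the differences, two-sided).
t = d̄/(s_d/√n) = 0.0879/(0.357/√27) = 1.279
df = n − 1 = 26
Two-sided p-value ≈ 0.2121
Since p ≈ 0.2121 > α = 0.02, fail to reject H0; the evidence is not statistically significant.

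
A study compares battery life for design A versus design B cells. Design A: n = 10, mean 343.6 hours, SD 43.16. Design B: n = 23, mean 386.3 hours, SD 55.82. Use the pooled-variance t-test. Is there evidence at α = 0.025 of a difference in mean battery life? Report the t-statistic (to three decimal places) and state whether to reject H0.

t = -2.149; fail to reject H0

Let group 1 = design A, group 2 = design B. H0: μ_1 = μ_2; H1: μ_1 ≠ μ_2 (two-sample pooled-variance t-test, two-sided).
s_p² = [(10−1)·43.16² + (23−1)·55.82²]/(10+23−2) = 2752.07
t = (343.6 − 386.3)/√[2752.07·(1/10 + 1/23)] = -2.149
df = n₁ + n₂ − 2 = 31
Two-sided p-value ≈ 0.0396
Since p ≈ 0.0396 > α = 0.025, fail to reject H0; the data do not provide sufficient evidence against H0.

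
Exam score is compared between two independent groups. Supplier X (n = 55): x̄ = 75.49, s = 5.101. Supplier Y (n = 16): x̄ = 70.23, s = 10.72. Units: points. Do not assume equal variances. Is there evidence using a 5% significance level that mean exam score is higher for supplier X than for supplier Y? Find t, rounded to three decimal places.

1.901

Let group 1 = supplier X, group 2 = supplier Y. H0: μ_1 = μ_2; H1: μ_1 > μ_2 (Welch's two-sample t-test, right-tailed).
t = (x̄_1 − x̄_2)/√(s_1²/n_1 + s_2²/n_2) = (75.49 − 70.23)/√(5.101²/55 + 10.72²/16) = 1.901
Welch–Satterthwaite df ≈ 17.02
p-value = P(T ≥ 1.901) ≈ 0.037
Since p ≈ 0.037 < α = 0.05, reject H0; the data support H1.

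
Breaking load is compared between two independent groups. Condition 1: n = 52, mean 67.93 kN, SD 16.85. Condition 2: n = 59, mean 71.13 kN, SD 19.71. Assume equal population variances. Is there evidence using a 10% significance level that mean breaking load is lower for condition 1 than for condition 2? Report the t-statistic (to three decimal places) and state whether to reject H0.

Let group 1 = condition 1, group 2 = condition 2. H0: μ_1 = μ_2; H1: μ_1 < μ_2 (two-sample pooled-variance t-test, left-tailed).
s_p² = [(52−1)·16.85² + (59−1)·19.71²]/(52+59−2) = 339.561
t = (67.93 − 71.13)/√[339.561·(1/52 + 1/59)] = -0.913
df = n₁ + n₂ − 2 = 109
p-value = P(T ≤ -0.913) ≈ 0.182
Since p ≈ 0.182 > α = 0.1, fail to reject H0; the evidence is not statistically significant.

t = -0.913; fail to reject H0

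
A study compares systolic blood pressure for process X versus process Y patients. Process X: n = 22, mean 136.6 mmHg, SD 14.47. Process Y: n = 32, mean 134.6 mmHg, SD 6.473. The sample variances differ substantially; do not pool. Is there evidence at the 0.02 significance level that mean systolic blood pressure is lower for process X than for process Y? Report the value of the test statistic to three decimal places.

0.608

Let group 1 = process X, group 2 = process Y. H0: μ_1 = μ_2; H1: μ_1 < μ_2 (Welch's two-sample t-test, left-tailed).
t = (x̄_1 − x̄_2)/√(s_1²/n_1 + s_2²/n_2) = (136.6 − 134.6)/√(14.47²/22 + 6.473²/32) = 0.608
Welch–Satterthwaite df ≈ 26.83
p-value = P(T ≤ 0.608) ≈ 0.726
Since p ≈ 0.726 > α = 0.02, fail to reject H0; the data do not provide sufficient evidence against H0.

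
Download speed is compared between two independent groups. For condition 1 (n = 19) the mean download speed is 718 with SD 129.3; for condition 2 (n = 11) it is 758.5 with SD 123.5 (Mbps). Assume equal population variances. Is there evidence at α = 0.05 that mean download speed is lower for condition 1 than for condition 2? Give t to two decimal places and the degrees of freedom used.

Let group 1 = condition 1, group 2 = condition 2. H0: μ_1 = μ_2; H1: μ_1 < μ_2 (two-sample pooled-variance t-test, left-tailed).
s_p² = [(19−1)·129.3² + (11−1)·123.5²]/(19+11−2) = 16194.8
t = (718 − 758.5)/√[16194.8·(1/19 + 1/11)] = -0.84
df = n₁ + n₂ − 2 = 28
p-value = P(T ≤ -0.84) ≈ 0.2040
Since p ≈ 0.2040 > α = 0.05, fail to reject H0; the data do not provide sufficient evidence against H0.

t = -0.84, df = 28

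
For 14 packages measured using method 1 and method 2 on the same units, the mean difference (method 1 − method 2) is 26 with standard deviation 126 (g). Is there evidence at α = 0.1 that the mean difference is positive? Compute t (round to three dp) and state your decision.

t = 0.772; fail to reject H0

H0: μ_d = 0; H1: μ_d > 0 (paired t-test on the differences, right-tailed).
t = d̄/(s_d/√n) = 26/(126/√14) = 0.772
df = n − 1 = 13
p-value = P(T ≥ 0.772) ≈ 0.227
Since p ≈ 0.227 > α = 0.1, fail to reject H0; the evidence is not statistically significant.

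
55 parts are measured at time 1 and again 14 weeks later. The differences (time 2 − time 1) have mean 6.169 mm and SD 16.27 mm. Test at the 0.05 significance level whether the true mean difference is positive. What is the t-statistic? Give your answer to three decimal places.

H0: μ_d = 0; H1: μ_d > 0 (paired t-test on the differences, right-tailed).
t = d̄/(s_d/√n) = 6.169/(16.27/√55) = 2.812
df = n − 1 = 54
p-value = P(T ≥ 2.812) ≈ 0.0034
Since p ≈ 0.0034 < α = 0.05, reject H0; the data support H1.

2.812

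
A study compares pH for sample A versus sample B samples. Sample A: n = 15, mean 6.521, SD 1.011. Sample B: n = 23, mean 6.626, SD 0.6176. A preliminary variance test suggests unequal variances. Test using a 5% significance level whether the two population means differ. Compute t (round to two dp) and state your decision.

Let group 1 = sample A, group 2 = sample B. H0: μ_1 = μ_2; H1: μ_1 ≠ μ_2 (Welch's two-sample t-test, two-sided).
t = (x̄_1 − x̄_2)/√(s_1²/n_1 + s_2²/n_2) = (6.521 − 6.626)/√(1.011²/15 + 0.6176²/23) = -0.36
Welch–Satterthwaite df ≈ 20.86
Two-sided p-value ≈ 0.722
Since p ≈ 0.722 > α = 0.05, fail to reject H0; the evidence is not statistically significant.

t = -0.36; fail to reject H0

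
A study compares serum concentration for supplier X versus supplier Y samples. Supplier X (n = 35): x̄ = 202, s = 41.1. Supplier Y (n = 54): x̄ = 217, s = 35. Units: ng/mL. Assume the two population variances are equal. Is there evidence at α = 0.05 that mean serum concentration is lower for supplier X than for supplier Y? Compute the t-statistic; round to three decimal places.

-1.843

Let group 1 = supplier X, group 2 = supplier Y. H0: μ_1 = μ_2; H1: μ_1 < μ_2 (two-sample pooled-variance t-test, left-tailed).
s_p² = [(35−1)·41.1² + (54−1)·35²]/(35+54−2) = 1406.42
t = (202 − 217)/√[1406.42·(1/35 + 1/54)] = -1.843
df = n₁ + n₂ − 2 = 87
p-value = P(T ≤ -1.843) ≈ 0.0344
Since p ≈ 0.0344 < α = 0.05, reject H0; the data support H1.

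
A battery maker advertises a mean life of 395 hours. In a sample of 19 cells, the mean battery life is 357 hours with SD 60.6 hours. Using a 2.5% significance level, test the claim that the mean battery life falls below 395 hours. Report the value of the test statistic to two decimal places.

H0: μ = 395; H1: μ < 395 (one-sample t-test, left-tailed).
t = (x̄ − μ₀)/(s/√n) = (357 − 395)/(60.6/√19) = -2.73
df = n − 1 = 18
p-value = P(T ≤ -2.73) ≈ 0.0068
Since p ≈ 0.0068 < α = 0.025, reject H0; the data support H1.

-2.73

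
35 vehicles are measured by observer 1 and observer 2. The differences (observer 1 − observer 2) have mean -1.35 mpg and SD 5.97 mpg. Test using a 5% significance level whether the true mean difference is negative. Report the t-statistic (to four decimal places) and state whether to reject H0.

t = -1.3378; fail to reject H0

H0: μ_d = 0; H1: μ_d < 0 (paired t-test on the differences, left-tailed).
t = d̄/(s_d/√n) = -1.35/(5.97/√35) = -1.3378
df = n − 1 = 34
p-value = P(T ≤ -1.3378) ≈ 0.0949
Since p ≈ 0.0949 > α = 0.05, fail to reject H0; the evidence is not statistically significant.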